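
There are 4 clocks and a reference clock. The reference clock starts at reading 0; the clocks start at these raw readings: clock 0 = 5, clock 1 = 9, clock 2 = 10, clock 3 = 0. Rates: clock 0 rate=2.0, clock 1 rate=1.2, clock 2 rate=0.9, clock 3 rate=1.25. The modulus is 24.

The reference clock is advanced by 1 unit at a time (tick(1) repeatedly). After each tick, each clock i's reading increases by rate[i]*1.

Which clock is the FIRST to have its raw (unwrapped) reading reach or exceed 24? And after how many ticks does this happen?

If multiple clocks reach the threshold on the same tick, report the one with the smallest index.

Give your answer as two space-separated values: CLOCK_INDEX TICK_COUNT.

Answer: 0 10

Derivation:
clock 0: start=5, rate=2.0, needs 24-5 = 19; ticks = ceil(19/2.0) = ceil(9.5000) = 10; reading at tick 10 = 5 + 2.0*10 = 25.0000
clock 1: start=9, rate=1.2, needs 24-9 = 15; ticks = ceil(15/1.2) = ceil(12.5000) = 13; reading at tick 13 = 9 + 1.2*13 = 24.6000
clock 2: start=10, rate=0.9, needs 24-10 = 14; ticks = ceil(14/0.9) = ceil(15.5556) = 16; reading at tick 16 = 10 + 0.9*16 = 24.4000
clock 3: start=0, rate=1.25, needs 24-0 = 24; ticks = ceil(24/1.25) = ceil(19.2000) = 20; reading at tick 20 = 0 + 1.25*20 = 25.0000
Minimum tick count = 10; winners = [0]; smallest index = 0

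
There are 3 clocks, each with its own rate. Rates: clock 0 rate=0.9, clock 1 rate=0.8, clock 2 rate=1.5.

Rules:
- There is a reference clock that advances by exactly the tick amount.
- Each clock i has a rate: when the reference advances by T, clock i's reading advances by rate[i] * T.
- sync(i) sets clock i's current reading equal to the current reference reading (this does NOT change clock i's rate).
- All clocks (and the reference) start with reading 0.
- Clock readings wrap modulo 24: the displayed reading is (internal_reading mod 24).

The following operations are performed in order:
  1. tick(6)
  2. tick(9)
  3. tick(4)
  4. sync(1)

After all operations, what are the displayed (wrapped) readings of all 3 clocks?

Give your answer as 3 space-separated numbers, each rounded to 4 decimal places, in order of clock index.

Answer: 17.1000 19.0000 4.5000

Derivation:
After op 1 tick(6): ref=6.0000 raw=[5.4000 4.8000 9.0000]
After op 2 tick(9): ref=15.0000 raw=[13.5000 12.0000 22.5000]
After op 3 tick(4): ref=19.0000 raw=[17.1000 15.2000 28.5000]
After op 4 sync(1): ref=19.0000 raw=[17.1000 19.0000 28.5000]
Wrap final raw readings (mod 24): 17.1000 mod 24 = 17.1000; 19.0000 mod 24 = 19.0000; 28.5000 mod 24 = 4.5000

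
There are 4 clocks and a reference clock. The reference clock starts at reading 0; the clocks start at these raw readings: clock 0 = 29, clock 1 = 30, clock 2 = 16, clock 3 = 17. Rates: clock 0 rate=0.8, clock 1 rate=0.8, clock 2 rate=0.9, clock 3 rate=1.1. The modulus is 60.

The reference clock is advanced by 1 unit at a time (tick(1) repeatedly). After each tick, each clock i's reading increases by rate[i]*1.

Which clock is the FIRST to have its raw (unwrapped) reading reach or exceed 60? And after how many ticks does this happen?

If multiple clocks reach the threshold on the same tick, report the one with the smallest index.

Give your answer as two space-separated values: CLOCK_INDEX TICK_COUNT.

clock 0: start=29, rate=0.8, needs 60-29 = 31; ticks = ceil(31/0.8) = ceil(38.7500) = 39; reading at tick 39 = 29 + 0.8*39 = 60.2000
clock 1: start=30, rate=0.8, needs 60-30 = 30; ticks = ceil(30/0.8) = ceil(37.5000) = 38; reading at tick 38 = 30 + 0.8*38 = 60.4000
clock 2: start=16, rate=0.9, needs 60-16 = 44; ticks = ceil(44/0.9) = ceil(48.8889) = 49; reading at tick 49 = 16 + 0.9*49 = 60.1000
clock 3: start=17, rate=1.1, needs 60-17 = 43; ticks = ceil(43/1.1) = ceil(39.0909) = 40; reading at tick 40 = 17 + 1.1*40 = 61.0000
Minimum tick count = 38; winners = [1]; smallest index = 1

Answer: 1 38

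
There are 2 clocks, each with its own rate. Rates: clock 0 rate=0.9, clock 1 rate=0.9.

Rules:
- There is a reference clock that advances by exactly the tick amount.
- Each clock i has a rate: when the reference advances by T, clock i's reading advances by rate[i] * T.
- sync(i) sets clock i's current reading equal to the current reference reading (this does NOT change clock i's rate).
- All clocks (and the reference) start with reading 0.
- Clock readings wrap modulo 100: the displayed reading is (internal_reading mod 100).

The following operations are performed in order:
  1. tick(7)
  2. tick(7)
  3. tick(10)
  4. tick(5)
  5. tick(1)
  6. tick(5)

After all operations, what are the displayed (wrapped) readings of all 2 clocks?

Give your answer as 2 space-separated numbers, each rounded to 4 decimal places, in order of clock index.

Answer: 31.5000 31.5000

Derivation:
After op 1 tick(7): ref=7.0000 raw=[6.3000 6.3000]
After op 2 tick(7): ref=14.0000 raw=[12.6000 12.6000]
After op 3 tick(10): ref=24.0000 raw=[21.6000 21.6000]
After op 4 tick(5): ref=29.0000 raw=[26.1000 26.1000]
After op 5 tick(1): ref=30.0000 raw=[27.0000 27.0000]
After op 6 tick(5): ref=35.0000 raw=[31.5000 31.5000]
Wrap final raw readings (mod 100): 31.5000 mod 100 = 31.5000; 31.5000 mod 100 = 31.5000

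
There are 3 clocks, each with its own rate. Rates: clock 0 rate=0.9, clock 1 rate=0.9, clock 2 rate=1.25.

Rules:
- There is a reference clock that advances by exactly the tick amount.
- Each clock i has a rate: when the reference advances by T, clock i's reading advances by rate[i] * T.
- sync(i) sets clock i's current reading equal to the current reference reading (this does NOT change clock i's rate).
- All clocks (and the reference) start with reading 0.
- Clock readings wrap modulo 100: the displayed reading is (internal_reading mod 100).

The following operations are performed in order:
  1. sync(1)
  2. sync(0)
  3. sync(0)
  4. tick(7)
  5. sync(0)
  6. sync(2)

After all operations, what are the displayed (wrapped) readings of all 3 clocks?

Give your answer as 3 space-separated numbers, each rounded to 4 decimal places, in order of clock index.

After op 1 sync(1): ref=0.0000 raw=[0.0000 0.0000 0.0000]
After op 2 sync(0): ref=0.0000 raw=[0.0000 0.0000 0.0000]
After op 3 sync(0): ref=0.0000 raw=[0.0000 0.0000 0.0000]
After op 4 tick(7): ref=7.0000 raw=[6.3000 6.3000 8.7500]
After op 5 sync(0): ref=7.0000 raw=[7.0000 6.3000 8.7500]
After op 6 sync(2): ref=7.0000 raw=[7.0000 6.3000 7.0000]
Wrap final raw readings (mod 100): 7.0000 mod 100 = 7.0000; 6.3000 mod 100 = 6.3000; 7.0000 mod 100 = 7.0000

Answer: 7.0000 6.3000 7.0000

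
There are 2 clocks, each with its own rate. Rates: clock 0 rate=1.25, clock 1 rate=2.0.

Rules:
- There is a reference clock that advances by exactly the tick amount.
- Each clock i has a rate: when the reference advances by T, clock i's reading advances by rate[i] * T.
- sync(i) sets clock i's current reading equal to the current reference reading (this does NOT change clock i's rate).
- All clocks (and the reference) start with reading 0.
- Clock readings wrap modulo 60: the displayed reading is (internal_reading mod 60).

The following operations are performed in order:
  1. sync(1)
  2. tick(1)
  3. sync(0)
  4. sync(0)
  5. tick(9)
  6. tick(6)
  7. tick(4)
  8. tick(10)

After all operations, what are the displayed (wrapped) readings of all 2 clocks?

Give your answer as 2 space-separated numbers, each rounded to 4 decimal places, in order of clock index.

After op 1 sync(1): ref=0.0000 raw=[0.0000 0.0000]
After op 2 tick(1): ref=1.0000 raw=[1.2500 2.0000]
After op 3 sync(0): ref=1.0000 raw=[1.0000 2.0000]
After op 4 sync(0): ref=1.0000 raw=[1.0000 2.0000]
After op 5 tick(9): ref=10.0000 raw=[12.2500 20.0000]
After op 6 tick(6): ref=16.0000 raw=[19.7500 32.0000]
After op 7 tick(4): ref=20.0000 raw=[24.7500 40.0000]
After op 8 tick(10): ref=30.0000 raw=[37.2500 60.0000]
Wrap final raw readings (mod 60): 37.2500 mod 60 = 37.2500; 60.0000 mod 60 = 0.0000

Answer: 37.2500 0.0000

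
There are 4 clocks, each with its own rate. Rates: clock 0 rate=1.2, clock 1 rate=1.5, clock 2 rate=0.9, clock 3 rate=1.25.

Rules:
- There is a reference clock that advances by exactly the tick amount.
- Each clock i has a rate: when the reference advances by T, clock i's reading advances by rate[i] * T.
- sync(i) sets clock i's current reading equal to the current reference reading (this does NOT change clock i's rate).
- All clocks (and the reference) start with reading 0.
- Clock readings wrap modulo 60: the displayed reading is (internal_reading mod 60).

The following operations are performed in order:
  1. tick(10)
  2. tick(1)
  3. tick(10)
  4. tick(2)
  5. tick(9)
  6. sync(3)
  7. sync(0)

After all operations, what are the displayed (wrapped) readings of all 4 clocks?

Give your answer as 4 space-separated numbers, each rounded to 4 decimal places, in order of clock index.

Answer: 32.0000 48.0000 28.8000 32.0000

Derivation:
After op 1 tick(10): ref=10.0000 raw=[12.0000 15.0000 9.0000 12.5000]
After op 2 tick(1): ref=11.0000 raw=[13.2000 16.5000 9.9000 13.7500]
After op 3 tick(10): ref=21.0000 raw=[25.2000 31.5000 18.9000 26.2500]
After op 4 tick(2): ref=23.0000 raw=[27.6000 34.5000 20.7000 28.7500]
After op 5 tick(9): ref=32.0000 raw=[38.4000 48.0000 28.8000 40.0000]
After op 6 sync(3): ref=32.0000 raw=[38.4000 48.0000 28.8000 32.0000]
After op 7 sync(0): ref=32.0000 raw=[32.0000 48.0000 28.8000 32.0000]
Wrap final raw readings (mod 60): 32.0000 mod 60 = 32.0000; 48.0000 mod 60 = 48.0000; 28.8000 mod 60 = 28.8000; 32.0000 mod 60 = 32.0000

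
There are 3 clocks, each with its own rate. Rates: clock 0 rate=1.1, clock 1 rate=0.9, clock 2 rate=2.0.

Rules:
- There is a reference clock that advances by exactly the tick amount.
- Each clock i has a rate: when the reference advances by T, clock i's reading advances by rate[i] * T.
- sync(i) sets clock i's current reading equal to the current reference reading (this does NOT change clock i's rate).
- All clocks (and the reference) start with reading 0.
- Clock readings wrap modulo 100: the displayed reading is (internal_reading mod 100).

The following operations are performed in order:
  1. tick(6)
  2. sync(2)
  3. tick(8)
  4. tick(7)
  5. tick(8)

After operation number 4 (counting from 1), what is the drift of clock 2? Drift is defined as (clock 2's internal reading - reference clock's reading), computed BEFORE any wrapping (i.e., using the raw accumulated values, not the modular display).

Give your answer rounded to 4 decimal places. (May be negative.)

Answer: 15.0000

Derivation:
After op 1 tick(6): ref=6.0000 raw=[6.6000 5.4000 12.0000]
After op 2 sync(2): ref=6.0000 raw=[6.6000 5.4000 6.0000]
After op 3 tick(8): ref=14.0000 raw=[15.4000 12.6000 22.0000]
After op 4 tick(7): ref=21.0000 raw=[23.1000 18.9000 36.0000]
Drift of clock 2 after op 4: 36.0000 - 21.0000 = 15.0000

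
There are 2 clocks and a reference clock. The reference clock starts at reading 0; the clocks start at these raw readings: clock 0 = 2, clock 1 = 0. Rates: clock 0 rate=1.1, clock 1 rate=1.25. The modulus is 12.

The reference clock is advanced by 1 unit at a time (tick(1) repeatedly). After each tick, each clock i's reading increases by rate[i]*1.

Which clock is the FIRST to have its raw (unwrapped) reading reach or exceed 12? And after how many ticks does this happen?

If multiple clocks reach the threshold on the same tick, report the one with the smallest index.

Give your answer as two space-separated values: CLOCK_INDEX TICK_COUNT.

Answer: 0 10

Derivation:
clock 0: start=2, rate=1.1, needs 12-2 = 10; ticks = ceil(10/1.1) = ceil(9.0909) = 10; reading at tick 10 = 2 + 1.1*10 = 13.0000
clock 1: start=0, rate=1.25, needs 12-0 = 12; ticks = ceil(12/1.25) = ceil(9.6000) = 10; reading at tick 10 = 0 + 1.25*10 = 12.5000
Minimum tick count = 10; winners = [0, 1]; smallest index = 0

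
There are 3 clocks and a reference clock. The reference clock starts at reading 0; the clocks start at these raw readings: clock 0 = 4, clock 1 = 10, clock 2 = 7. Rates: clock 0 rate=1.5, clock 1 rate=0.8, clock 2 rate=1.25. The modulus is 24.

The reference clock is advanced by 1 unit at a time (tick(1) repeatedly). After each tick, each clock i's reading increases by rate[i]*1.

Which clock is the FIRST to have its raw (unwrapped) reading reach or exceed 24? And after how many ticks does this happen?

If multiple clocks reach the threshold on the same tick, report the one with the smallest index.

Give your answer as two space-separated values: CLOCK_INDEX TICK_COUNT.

Answer: 0 14

Derivation:
clock 0: start=4, rate=1.5, needs 24-4 = 20; ticks = ceil(20/1.5) = ceil(13.3333) = 14; reading at tick 14 = 4 + 1.5*14 = 25.0000
clock 1: start=10, rate=0.8, needs 24-10 = 14; ticks = ceil(14/0.8) = ceil(17.5000) = 18; reading at tick 18 = 10 + 0.8*18 = 24.4000
clock 2: start=7, rate=1.25, needs 24-7 = 17; ticks = ceil(17/1.25) = ceil(13.6000) = 14; reading at tick 14 = 7 + 1.25*14 = 24.5000
Minimum tick count = 14; winners = [0, 2]; smallest index = 0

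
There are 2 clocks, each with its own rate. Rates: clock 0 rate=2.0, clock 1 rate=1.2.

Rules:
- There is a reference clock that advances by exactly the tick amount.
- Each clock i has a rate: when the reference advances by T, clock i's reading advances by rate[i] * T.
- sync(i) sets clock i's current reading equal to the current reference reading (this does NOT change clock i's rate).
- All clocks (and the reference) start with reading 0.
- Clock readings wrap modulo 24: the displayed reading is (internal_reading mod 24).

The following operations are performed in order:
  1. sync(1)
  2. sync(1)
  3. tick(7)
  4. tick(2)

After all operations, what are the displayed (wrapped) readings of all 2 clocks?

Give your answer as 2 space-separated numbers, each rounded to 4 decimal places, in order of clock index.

Answer: 18.0000 10.8000

Derivation:
After op 1 sync(1): ref=0.0000 raw=[0.0000 0.0000]
After op 2 sync(1): ref=0.0000 raw=[0.0000 0.0000]
After op 3 tick(7): ref=7.0000 raw=[14.0000 8.4000]
After op 4 tick(2): ref=9.0000 raw=[18.0000 10.8000]
Wrap final raw readings (mod 24): 18.0000 mod 24 = 18.0000; 10.8000 mod 24 = 10.8000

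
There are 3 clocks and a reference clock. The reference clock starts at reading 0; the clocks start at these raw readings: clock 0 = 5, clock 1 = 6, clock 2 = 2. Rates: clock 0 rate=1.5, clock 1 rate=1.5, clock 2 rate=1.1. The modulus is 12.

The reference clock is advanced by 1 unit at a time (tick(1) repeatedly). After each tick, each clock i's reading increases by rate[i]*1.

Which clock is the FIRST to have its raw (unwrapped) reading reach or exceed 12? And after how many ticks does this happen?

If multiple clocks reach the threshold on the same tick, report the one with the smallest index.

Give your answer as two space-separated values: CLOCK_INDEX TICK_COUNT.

Answer: 1 4

Derivation:
clock 0: start=5, rate=1.5, needs 12-5 = 7; ticks = ceil(7/1.5) = ceil(4.6667) = 5; reading at tick 5 = 5 + 1.5*5 = 12.5000
clock 1: start=6, rate=1.5, needs 12-6 = 6; ticks = ceil(6/1.5) = ceil(4.0000) = 4; reading at tick 4 = 6 + 1.5*4 = 12.0000
clock 2: start=2, rate=1.1, needs 12-2 = 10; ticks = ceil(10/1.1) = ceil(9.0909) = 10; reading at tick 10 = 2 + 1.1*10 = 13.0000
Minimum tick count = 4; winners = [1]; smallest index = 1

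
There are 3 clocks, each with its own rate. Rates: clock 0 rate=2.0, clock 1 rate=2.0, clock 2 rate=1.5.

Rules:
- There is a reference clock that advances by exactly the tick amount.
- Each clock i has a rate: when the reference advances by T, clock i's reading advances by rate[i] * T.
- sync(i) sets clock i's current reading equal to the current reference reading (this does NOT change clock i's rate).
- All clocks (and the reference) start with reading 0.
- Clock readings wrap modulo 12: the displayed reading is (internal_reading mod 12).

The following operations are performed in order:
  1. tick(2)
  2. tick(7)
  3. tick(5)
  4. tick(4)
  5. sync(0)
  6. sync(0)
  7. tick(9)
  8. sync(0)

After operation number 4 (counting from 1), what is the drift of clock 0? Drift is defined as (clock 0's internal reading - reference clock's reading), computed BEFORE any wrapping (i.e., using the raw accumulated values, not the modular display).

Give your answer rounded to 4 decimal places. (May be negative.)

After op 1 tick(2): ref=2.0000 raw=[4.0000 4.0000 3.0000]
After op 2 tick(7): ref=9.0000 raw=[18.0000 18.0000 13.5000]
After op 3 tick(5): ref=14.0000 raw=[28.0000 28.0000 21.0000]
After op 4 tick(4): ref=18.0000 raw=[36.0000 36.0000 27.0000]
Drift of clock 0 after op 4: 36.0000 - 18.0000 = 18.0000

Answer: 18.0000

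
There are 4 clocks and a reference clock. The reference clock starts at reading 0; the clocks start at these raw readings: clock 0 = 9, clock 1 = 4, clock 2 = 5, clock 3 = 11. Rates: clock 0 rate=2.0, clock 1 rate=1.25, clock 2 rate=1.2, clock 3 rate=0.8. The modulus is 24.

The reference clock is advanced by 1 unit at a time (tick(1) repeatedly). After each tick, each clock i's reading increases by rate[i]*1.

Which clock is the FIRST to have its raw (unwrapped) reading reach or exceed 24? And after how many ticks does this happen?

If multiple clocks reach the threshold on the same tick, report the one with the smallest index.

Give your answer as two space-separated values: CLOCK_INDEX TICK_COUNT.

clock 0: start=9, rate=2.0, needs 24-9 = 15; ticks = ceil(15/2.0) = ceil(7.5000) = 8; reading at tick 8 = 9 + 2.0*8 = 25.0000
clock 1: start=4, rate=1.25, needs 24-4 = 20; ticks = ceil(20/1.25) = ceil(16.0000) = 16; reading at tick 16 = 4 + 1.25*16 = 24.0000
clock 2: start=5, rate=1.2, needs 24-5 = 19; ticks = ceil(19/1.2) = ceil(15.8333) = 16; reading at tick 16 = 5 + 1.2*16 = 24.2000
clock 3: start=11, rate=0.8, needs 24-11 = 13; ticks = ceil(13/0.8) = ceil(16.2500) = 17; reading at tick 17 = 11 + 0.8*17 = 24.6000
Minimum tick count = 8; winners = [0]; smallest index = 0

Answer: 0 8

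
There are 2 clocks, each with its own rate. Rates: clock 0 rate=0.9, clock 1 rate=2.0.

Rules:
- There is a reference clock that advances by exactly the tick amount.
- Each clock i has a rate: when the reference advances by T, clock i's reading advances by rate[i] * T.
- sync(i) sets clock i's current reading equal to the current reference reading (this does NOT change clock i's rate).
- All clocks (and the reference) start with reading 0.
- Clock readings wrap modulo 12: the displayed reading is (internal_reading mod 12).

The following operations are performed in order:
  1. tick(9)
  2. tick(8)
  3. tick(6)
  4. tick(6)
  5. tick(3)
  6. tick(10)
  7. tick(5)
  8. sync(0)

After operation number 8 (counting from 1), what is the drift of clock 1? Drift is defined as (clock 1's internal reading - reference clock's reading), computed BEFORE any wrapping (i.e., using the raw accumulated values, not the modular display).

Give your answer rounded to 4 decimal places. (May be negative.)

After op 1 tick(9): ref=9.0000 raw=[8.1000 18.0000]
After op 2 tick(8): ref=17.0000 raw=[15.3000 34.0000]
After op 3 tick(6): ref=23.0000 raw=[20.7000 46.0000]
After op 4 tick(6): ref=29.0000 raw=[26.1000 58.0000]
After op 5 tick(3): ref=32.0000 raw=[28.8000 64.0000]
After op 6 tick(10): ref=42.0000 raw=[37.8000 84.0000]
After op 7 tick(5): ref=47.0000 raw=[42.3000 94.0000]
After op 8 sync(0): ref=47.0000 raw=[47.0000 94.0000]
Drift of clock 1 after op 8: 94.0000 - 47.0000 = 47.0000

Answer: 47.0000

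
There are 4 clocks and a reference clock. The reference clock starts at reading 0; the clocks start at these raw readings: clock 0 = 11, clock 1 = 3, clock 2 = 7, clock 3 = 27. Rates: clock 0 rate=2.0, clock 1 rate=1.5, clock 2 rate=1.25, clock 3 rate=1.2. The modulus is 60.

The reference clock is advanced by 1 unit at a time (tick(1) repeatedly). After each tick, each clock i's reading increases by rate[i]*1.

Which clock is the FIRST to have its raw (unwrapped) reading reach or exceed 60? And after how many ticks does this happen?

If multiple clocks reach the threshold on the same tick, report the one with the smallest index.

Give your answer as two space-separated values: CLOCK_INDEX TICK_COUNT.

clock 0: start=11, rate=2.0, needs 60-11 = 49; ticks = ceil(49/2.0) = ceil(24.5000) = 25; reading at tick 25 = 11 + 2.0*25 = 61.0000
clock 1: start=3, rate=1.5, needs 60-3 = 57; ticks = ceil(57/1.5) = ceil(38.0000) = 38; reading at tick 38 = 3 + 1.5*38 = 60.0000
clock 2: start=7, rate=1.25, needs 60-7 = 53; ticks = ceil(53/1.25) = ceil(42.4000) = 43; reading at tick 43 = 7 + 1.25*43 = 60.7500
clock 3: start=27, rate=1.2, needs 60-27 = 33; ticks = ceil(33/1.2) = ceil(27.5000) = 28; reading at tick 28 = 27 + 1.2*28 = 60.6000
Minimum tick count = 25; winners = [0]; smallest index = 0

Answer: 0 25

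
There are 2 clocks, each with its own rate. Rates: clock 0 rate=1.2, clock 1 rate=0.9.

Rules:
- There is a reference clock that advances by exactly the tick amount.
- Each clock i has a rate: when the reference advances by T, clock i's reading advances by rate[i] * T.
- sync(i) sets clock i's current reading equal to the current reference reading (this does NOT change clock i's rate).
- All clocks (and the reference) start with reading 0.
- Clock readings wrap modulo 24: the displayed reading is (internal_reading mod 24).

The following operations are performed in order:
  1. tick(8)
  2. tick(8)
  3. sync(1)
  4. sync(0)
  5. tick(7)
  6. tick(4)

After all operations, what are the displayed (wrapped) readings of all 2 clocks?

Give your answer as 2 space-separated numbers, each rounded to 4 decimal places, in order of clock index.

After op 1 tick(8): ref=8.0000 raw=[9.6000 7.2000]
After op 2 tick(8): ref=16.0000 raw=[19.2000 14.4000]
After op 3 sync(1): ref=16.0000 raw=[19.2000 16.0000]
After op 4 sync(0): ref=16.0000 raw=[16.0000 16.0000]
After op 5 tick(7): ref=23.0000 raw=[24.4000 22.3000]
After op 6 tick(4): ref=27.0000 raw=[29.2000 25.9000]
Wrap final raw readings (mod 24): 29.2000 mod 24 = 5.2000; 25.9000 mod 24 = 1.9000

Answer: 5.2000 1.9000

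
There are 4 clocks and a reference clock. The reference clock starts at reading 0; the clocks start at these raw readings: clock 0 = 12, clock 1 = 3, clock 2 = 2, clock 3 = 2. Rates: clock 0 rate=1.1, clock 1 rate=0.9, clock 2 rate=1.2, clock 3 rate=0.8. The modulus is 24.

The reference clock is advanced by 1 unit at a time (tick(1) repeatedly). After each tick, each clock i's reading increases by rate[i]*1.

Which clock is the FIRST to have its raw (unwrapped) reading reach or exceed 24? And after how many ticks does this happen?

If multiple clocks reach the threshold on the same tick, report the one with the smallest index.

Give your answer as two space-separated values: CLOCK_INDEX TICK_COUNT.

Answer: 0 11

Derivation:
clock 0: start=12, rate=1.1, needs 24-12 = 12; ticks = ceil(12/1.1) = ceil(10.9091) = 11; reading at tick 11 = 12 + 1.1*11 = 24.1000
clock 1: start=3, rate=0.9, needs 24-3 = 21; ticks = ceil(21/0.9) = ceil(23.3333) = 24; reading at tick 24 = 3 + 0.9*24 = 24.6000
clock 2: start=2, rate=1.2, needs 24-2 = 22; ticks = ceil(22/1.2) = ceil(18.3333) = 19; reading at tick 19 = 2 + 1.2*19 = 24.8000
clock 3: start=2, rate=0.8, needs 24-2 = 22; ticks = ceil(22/0.8) = ceil(27.5000) = 28; reading at tick 28 = 2 + 0.8*28 = 24.4000
Minimum tick count = 11; winners = [0]; smallest index = 0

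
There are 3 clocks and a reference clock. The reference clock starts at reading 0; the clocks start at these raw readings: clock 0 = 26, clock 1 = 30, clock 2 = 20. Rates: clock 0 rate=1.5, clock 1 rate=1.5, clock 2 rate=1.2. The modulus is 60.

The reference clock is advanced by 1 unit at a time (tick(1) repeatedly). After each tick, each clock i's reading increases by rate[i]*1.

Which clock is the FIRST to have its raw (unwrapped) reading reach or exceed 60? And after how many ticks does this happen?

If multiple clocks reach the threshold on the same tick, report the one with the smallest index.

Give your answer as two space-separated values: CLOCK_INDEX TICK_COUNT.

clock 0: start=26, rate=1.5, needs 60-26 = 34; ticks = ceil(34/1.5) = ceil(22.6667) = 23; reading at tick 23 = 26 + 1.5*23 = 60.5000
clock 1: start=30, rate=1.5, needs 60-30 = 30; ticks = ceil(30/1.5) = ceil(20.0000) = 20; reading at tick 20 = 30 + 1.5*20 = 60.0000
clock 2: start=20, rate=1.2, needs 60-20 = 40; ticks = ceil(40/1.2) = ceil(33.3333) = 34; reading at tick 34 = 20 + 1.2*34 = 60.8000
Minimum tick count = 20; winners = [1]; smallest index = 1

Answer: 1 20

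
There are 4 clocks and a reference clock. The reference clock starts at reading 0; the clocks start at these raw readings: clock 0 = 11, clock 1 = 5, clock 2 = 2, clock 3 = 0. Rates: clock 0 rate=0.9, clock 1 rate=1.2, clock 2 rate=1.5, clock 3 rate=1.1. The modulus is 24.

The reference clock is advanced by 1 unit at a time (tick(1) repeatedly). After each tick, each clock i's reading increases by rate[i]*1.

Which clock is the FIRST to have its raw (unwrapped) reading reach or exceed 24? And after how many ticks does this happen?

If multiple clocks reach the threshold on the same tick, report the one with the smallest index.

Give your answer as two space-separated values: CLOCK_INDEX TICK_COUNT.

clock 0: start=11, rate=0.9, needs 24-11 = 13; ticks = ceil(13/0.9) = ceil(14.4444) = 15; reading at tick 15 = 11 + 0.9*15 = 24.5000
clock 1: start=5, rate=1.2, needs 24-5 = 19; ticks = ceil(19/1.2) = ceil(15.8333) = 16; reading at tick 16 = 5 + 1.2*16 = 24.2000
clock 2: start=2, rate=1.5, needs 24-2 = 22; ticks = ceil(22/1.5) = ceil(14.6667) = 15; reading at tick 15 = 2 + 1.5*15 = 24.5000
clock 3: start=0, rate=1.1, needs 24-0 = 24; ticks = ceil(24/1.1) = ceil(21.8182) = 22; reading at tick 22 = 0 + 1.1*22 = 24.2000
Minimum tick count = 15; winners = [0, 2]; smallest index = 0

Answer: 0 15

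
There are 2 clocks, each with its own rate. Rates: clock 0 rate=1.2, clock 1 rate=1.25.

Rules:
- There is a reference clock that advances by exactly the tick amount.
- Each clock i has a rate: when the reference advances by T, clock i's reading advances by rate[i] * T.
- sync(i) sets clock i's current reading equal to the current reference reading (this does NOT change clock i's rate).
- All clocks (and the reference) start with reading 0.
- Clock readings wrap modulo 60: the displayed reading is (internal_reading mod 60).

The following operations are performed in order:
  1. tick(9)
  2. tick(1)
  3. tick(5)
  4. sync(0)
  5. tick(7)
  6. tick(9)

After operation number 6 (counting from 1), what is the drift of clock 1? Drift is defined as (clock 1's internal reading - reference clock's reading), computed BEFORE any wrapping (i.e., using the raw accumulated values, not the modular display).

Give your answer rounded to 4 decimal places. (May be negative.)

After op 1 tick(9): ref=9.0000 raw=[10.8000 11.2500]
After op 2 tick(1): ref=10.0000 raw=[12.0000 12.5000]
After op 3 tick(5): ref=15.0000 raw=[18.0000 18.7500]
After op 4 sync(0): ref=15.0000 raw=[15.0000 18.7500]
After op 5 tick(7): ref=22.0000 raw=[23.4000 27.5000]
After op 6 tick(9): ref=31.0000 raw=[34.2000 38.7500]
Drift of clock 1 after op 6: 38.7500 - 31.0000 = 7.7500

Answer: 7.7500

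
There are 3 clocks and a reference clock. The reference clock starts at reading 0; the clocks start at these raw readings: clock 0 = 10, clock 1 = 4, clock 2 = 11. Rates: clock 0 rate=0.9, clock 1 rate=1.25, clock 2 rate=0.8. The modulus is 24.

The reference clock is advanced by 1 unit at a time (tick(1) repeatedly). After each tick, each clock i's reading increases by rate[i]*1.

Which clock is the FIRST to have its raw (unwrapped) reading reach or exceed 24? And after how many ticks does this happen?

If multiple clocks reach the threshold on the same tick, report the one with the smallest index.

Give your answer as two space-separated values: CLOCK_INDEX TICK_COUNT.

Answer: 0 16

Derivation:
clock 0: start=10, rate=0.9, needs 24-10 = 14; ticks = ceil(14/0.9) = ceil(15.5556) = 16; reading at tick 16 = 10 + 0.9*16 = 24.4000
clock 1: start=4, rate=1.25, needs 24-4 = 20; ticks = ceil(20/1.25) = ceil(16.0000) = 16; reading at tick 16 = 4 + 1.25*16 = 24.0000
clock 2: start=11, rate=0.8, needs 24-11 = 13; ticks = ceil(13/0.8) = ceil(16.2500) = 17; reading at tick 17 = 11 + 0.8*17 = 24.6000
Minimum tick count = 16; winners = [0, 1]; smallest index = 0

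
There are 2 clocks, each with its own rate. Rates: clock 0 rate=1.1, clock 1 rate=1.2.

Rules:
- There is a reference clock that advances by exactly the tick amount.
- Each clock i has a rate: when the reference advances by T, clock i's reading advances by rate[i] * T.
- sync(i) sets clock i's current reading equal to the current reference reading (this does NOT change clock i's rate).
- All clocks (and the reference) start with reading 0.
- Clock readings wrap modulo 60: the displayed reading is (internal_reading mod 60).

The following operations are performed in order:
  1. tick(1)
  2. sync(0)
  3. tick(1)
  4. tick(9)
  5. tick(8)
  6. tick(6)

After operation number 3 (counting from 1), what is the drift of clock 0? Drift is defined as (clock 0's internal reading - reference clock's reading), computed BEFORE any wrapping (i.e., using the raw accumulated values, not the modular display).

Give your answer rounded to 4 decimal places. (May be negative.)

Answer: 0.1000

Derivation:
After op 1 tick(1): ref=1.0000 raw=[1.1000 1.2000]
After op 2 sync(0): ref=1.0000 raw=[1.0000 1.2000]
After op 3 tick(1): ref=2.0000 raw=[2.1000 2.4000]
Drift of clock 0 after op 3: 2.1000 - 2.0000 = 0.1000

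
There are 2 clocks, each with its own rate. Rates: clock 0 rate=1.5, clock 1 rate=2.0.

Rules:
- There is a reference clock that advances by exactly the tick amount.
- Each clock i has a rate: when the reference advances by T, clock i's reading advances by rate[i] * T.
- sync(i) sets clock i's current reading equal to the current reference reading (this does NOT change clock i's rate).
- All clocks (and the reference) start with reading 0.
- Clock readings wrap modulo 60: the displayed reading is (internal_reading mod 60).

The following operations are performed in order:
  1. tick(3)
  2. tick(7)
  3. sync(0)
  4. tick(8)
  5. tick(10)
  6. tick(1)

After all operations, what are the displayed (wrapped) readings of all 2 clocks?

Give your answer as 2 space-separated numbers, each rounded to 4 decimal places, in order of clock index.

Answer: 38.5000 58.0000

Derivation:
After op 1 tick(3): ref=3.0000 raw=[4.5000 6.0000]
After op 2 tick(7): ref=10.0000 raw=[15.0000 20.0000]
After op 3 sync(0): ref=10.0000 raw=[10.0000 20.0000]
After op 4 tick(8): ref=18.0000 raw=[22.0000 36.0000]
After op 5 tick(10): ref=28.0000 raw=[37.0000 56.0000]
After op 6 tick(1): ref=29.0000 raw=[38.5000 58.0000]
Wrap final raw readings (mod 60): 38.5000 mod 60 = 38.5000; 58.0000 mod 60 = 58.0000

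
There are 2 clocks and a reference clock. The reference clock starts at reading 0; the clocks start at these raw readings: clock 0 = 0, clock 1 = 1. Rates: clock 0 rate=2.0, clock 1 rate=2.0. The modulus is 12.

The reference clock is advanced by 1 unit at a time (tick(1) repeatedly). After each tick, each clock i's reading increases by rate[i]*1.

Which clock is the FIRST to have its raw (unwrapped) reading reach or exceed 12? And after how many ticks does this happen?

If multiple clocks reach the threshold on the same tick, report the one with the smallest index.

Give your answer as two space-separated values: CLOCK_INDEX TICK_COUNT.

clock 0: start=0, rate=2.0, needs 12-0 = 12; ticks = ceil(12/2.0) = ceil(6.0000) = 6; reading at tick 6 = 0 + 2.0*6 = 12.0000
clock 1: start=1, rate=2.0, needs 12-1 = 11; ticks = ceil(11/2.0) = ceil(5.5000) = 6; reading at tick 6 = 1 + 2.0*6 = 13.0000
Minimum tick count = 6; winners = [0, 1]; smallest index = 0

Answer: 0 6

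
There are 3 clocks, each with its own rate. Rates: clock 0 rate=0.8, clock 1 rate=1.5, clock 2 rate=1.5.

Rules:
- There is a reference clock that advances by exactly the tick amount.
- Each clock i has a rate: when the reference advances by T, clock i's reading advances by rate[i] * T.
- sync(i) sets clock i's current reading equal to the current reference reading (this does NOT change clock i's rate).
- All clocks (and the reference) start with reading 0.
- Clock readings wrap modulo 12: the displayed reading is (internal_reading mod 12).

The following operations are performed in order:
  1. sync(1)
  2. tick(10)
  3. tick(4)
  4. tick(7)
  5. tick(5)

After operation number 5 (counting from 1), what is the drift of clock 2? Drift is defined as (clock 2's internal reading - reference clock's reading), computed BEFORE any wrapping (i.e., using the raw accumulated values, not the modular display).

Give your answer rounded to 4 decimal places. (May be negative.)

After op 1 sync(1): ref=0.0000 raw=[0.0000 0.0000 0.0000]
After op 2 tick(10): ref=10.0000 raw=[8.0000 15.0000 15.0000]
After op 3 tick(4): ref=14.0000 raw=[11.2000 21.0000 21.0000]
After op 4 tick(7): ref=21.0000 raw=[16.8000 31.5000 31.5000]
After op 5 tick(5): ref=26.0000 raw=[20.8000 39.0000 39.0000]
Drift of clock 2 after op 5: 39.0000 - 26.0000 = 13.0000

Answer: 13.0000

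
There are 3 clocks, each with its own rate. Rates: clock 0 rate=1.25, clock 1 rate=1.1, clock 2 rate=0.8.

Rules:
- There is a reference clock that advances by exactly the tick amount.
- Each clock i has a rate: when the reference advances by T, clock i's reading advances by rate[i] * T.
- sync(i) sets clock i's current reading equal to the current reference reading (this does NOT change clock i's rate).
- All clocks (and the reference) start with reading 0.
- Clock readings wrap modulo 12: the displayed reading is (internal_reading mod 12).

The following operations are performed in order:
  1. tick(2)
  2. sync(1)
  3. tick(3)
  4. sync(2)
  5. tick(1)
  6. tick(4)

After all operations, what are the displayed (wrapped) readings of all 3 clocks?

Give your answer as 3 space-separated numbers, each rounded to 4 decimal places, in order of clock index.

After op 1 tick(2): ref=2.0000 raw=[2.5000 2.2000 1.6000]
After op 2 sync(1): ref=2.0000 raw=[2.5000 2.0000 1.6000]
After op 3 tick(3): ref=5.0000 raw=[6.2500 5.3000 4.0000]
After op 4 sync(2): ref=5.0000 raw=[6.2500 5.3000 5.0000]
After op 5 tick(1): ref=6.0000 raw=[7.5000 6.4000 5.8000]
After op 6 tick(4): ref=10.0000 raw=[12.5000 10.8000 9.0000]
Wrap final raw readings (mod 12): 12.5000 mod 12 = 0.5000; 10.8000 mod 12 = 10.8000; 9.0000 mod 12 = 9.0000

Answer: 0.5000 10.8000 9.0000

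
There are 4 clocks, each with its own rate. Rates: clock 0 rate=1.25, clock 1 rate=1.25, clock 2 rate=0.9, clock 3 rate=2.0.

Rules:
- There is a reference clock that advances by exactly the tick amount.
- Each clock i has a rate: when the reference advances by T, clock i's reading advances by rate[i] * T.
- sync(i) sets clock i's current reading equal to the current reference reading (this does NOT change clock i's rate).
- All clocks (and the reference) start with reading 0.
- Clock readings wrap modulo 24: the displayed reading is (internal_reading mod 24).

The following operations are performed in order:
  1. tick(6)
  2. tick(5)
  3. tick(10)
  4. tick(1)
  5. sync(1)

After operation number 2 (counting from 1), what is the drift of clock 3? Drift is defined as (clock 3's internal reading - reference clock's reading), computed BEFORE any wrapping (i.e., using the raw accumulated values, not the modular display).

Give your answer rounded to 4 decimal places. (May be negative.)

Answer: 11.0000

Derivation:
After op 1 tick(6): ref=6.0000 raw=[7.5000 7.5000 5.4000 12.0000]
After op 2 tick(5): ref=11.0000 raw=[13.7500 13.7500 9.9000 22.0000]
Drift of clock 3 after op 2: 22.0000 - 11.0000 = 11.0000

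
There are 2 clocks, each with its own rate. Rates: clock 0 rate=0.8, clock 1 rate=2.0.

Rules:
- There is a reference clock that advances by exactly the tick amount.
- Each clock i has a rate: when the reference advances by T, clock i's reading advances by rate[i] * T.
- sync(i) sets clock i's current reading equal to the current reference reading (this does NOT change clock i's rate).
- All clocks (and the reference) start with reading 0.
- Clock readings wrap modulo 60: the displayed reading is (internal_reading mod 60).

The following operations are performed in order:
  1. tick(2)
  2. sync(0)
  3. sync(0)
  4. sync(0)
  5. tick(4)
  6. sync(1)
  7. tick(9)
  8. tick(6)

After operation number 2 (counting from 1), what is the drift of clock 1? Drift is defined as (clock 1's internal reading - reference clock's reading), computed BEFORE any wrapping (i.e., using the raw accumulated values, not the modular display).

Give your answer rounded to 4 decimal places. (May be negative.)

Answer: 2.0000

Derivation:
After op 1 tick(2): ref=2.0000 raw=[1.6000 4.0000]
After op 2 sync(0): ref=2.0000 raw=[2.0000 4.0000]
Drift of clock 1 after op 2: 4.0000 - 2.0000 = 2.0000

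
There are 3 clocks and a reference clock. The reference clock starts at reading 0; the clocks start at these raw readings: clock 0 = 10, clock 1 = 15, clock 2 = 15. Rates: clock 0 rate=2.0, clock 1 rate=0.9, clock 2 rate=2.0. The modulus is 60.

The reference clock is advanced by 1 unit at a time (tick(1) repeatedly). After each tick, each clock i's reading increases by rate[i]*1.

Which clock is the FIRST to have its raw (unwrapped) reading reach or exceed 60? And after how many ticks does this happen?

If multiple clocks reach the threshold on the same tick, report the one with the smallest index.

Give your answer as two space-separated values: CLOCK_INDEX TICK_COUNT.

Answer: 2 23

Derivation:
clock 0: start=10, rate=2.0, needs 60-10 = 50; ticks = ceil(50/2.0) = ceil(25.0000) = 25; reading at tick 25 = 10 + 2.0*25 = 60.0000
clock 1: start=15, rate=0.9, needs 60-15 = 45; ticks = ceil(45/0.9) = ceil(50.0000) = 50; reading at tick 50 = 15 + 0.9*50 = 60.0000
clock 2: start=15, rate=2.0, needs 60-15 = 45; ticks = ceil(45/2.0) = ceil(22.5000) = 23; reading at tick 23 = 15 + 2.0*23 = 61.0000
Minimum tick count = 23; winners = [2]; smallest index = 2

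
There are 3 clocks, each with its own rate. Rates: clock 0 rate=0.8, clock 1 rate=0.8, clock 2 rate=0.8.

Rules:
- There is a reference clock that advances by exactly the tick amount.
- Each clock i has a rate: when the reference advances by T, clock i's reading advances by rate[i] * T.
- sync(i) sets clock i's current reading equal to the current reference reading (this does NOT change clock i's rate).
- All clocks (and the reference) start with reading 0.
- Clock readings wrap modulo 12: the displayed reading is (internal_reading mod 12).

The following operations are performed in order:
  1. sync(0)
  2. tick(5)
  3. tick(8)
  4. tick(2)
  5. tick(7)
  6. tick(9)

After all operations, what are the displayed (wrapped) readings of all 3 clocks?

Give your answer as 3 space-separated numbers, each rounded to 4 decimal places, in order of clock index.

Answer: 0.8000 0.8000 0.8000

Derivation:
After op 1 sync(0): ref=0.0000 raw=[0.0000 0.0000 0.0000]
After op 2 tick(5): ref=5.0000 raw=[4.0000 4.0000 4.0000]
After op 3 tick(8): ref=13.0000 raw=[10.4000 10.4000 10.4000]
After op 4 tick(2): ref=15.0000 raw=[12.0000 12.0000 12.0000]
After op 5 tick(7): ref=22.0000 raw=[17.6000 17.6000 17.6000]
After op 6 tick(9): ref=31.0000 raw=[24.8000 24.8000 24.8000]
Wrap final raw readings (mod 12): 24.8000 mod 12 = 0.8000; 24.8000 mod 12 = 0.8000; 24.8000 mod 12 = 0.8000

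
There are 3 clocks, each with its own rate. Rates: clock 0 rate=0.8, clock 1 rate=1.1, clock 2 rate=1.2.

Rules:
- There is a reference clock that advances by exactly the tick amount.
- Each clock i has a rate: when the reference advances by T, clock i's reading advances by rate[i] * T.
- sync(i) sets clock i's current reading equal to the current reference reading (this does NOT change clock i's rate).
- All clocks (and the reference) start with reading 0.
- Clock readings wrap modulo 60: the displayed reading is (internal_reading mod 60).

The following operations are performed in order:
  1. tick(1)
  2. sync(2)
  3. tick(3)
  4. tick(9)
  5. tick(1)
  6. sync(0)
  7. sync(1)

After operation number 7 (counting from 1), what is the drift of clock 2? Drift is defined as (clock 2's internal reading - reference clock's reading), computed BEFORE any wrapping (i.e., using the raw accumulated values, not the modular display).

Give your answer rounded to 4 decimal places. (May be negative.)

Answer: 2.6000

Derivation:
After op 1 tick(1): ref=1.0000 raw=[0.8000 1.1000 1.2000]
After op 2 sync(2): ref=1.0000 raw=[0.8000 1.1000 1.0000]
After op 3 tick(3): ref=4.0000 raw=[3.2000 4.4000 4.6000]
After op 4 tick(9): ref=13.0000 raw=[10.4000 14.3000 15.4000]
After op 5 tick(1): ref=14.0000 raw=[11.2000 15.4000 16.6000]
After op 6 sync(0): ref=14.0000 raw=[14.0000 15.4000 16.6000]
After op 7 sync(1): ref=14.0000 raw=[14.0000 14.0000 16.6000]
Drift of clock 2 after op 7: 16.6000 - 14.0000 = 2.6000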